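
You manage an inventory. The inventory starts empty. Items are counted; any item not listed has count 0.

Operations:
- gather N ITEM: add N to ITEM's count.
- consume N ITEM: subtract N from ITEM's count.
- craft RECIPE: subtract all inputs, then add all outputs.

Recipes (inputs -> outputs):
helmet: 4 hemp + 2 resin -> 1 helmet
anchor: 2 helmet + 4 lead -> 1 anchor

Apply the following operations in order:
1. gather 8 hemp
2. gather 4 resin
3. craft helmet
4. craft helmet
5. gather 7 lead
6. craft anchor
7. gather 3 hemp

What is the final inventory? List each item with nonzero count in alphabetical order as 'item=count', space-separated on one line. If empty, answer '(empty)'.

Answer: anchor=1 hemp=3 lead=3

Derivation:
After 1 (gather 8 hemp): hemp=8
After 2 (gather 4 resin): hemp=8 resin=4
After 3 (craft helmet): helmet=1 hemp=4 resin=2
After 4 (craft helmet): helmet=2
After 5 (gather 7 lead): helmet=2 lead=7
After 6 (craft anchor): anchor=1 lead=3
After 7 (gather 3 hemp): anchor=1 hemp=3 lead=3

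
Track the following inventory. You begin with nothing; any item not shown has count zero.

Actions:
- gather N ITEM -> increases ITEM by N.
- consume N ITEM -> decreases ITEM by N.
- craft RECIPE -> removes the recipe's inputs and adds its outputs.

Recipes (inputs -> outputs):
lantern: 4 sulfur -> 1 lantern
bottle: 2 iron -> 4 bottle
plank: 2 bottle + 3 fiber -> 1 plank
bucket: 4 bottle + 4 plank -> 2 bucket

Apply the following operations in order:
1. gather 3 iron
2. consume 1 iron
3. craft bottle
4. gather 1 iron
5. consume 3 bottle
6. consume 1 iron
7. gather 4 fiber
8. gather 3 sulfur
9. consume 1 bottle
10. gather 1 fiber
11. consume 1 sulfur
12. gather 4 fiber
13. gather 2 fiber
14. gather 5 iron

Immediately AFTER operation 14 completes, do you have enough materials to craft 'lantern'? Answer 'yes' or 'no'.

Answer: no

Derivation:
After 1 (gather 3 iron): iron=3
After 2 (consume 1 iron): iron=2
After 3 (craft bottle): bottle=4
After 4 (gather 1 iron): bottle=4 iron=1
After 5 (consume 3 bottle): bottle=1 iron=1
After 6 (consume 1 iron): bottle=1
After 7 (gather 4 fiber): bottle=1 fiber=4
After 8 (gather 3 sulfur): bottle=1 fiber=4 sulfur=3
After 9 (consume 1 bottle): fiber=4 sulfur=3
After 10 (gather 1 fiber): fiber=5 sulfur=3
After 11 (consume 1 sulfur): fiber=5 sulfur=2
After 12 (gather 4 fiber): fiber=9 sulfur=2
After 13 (gather 2 fiber): fiber=11 sulfur=2
After 14 (gather 5 iron): fiber=11 iron=5 sulfur=2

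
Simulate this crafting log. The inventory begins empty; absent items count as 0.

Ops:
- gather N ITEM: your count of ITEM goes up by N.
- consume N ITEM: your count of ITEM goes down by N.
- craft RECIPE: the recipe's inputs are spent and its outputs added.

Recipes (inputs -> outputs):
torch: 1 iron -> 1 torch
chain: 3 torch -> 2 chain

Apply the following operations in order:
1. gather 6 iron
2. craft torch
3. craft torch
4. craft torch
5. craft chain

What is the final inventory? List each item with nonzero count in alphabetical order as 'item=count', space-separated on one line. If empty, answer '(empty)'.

Answer: chain=2 iron=3

Derivation:
After 1 (gather 6 iron): iron=6
After 2 (craft torch): iron=5 torch=1
After 3 (craft torch): iron=4 torch=2
After 4 (craft torch): iron=3 torch=3
After 5 (craft chain): chain=2 iron=3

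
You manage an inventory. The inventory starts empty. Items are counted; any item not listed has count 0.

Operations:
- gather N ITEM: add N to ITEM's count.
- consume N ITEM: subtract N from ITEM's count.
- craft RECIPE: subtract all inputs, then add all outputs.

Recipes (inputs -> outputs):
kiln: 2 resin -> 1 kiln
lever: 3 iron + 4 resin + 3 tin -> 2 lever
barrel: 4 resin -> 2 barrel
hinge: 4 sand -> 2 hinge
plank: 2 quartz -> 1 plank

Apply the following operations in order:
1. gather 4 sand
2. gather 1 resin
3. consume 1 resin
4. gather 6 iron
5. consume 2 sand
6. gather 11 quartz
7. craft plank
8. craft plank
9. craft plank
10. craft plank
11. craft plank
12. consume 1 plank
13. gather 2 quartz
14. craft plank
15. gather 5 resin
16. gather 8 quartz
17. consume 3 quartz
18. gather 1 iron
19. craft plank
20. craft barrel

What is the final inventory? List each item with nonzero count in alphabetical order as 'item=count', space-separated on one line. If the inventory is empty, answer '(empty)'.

Answer: barrel=2 iron=7 plank=6 quartz=4 resin=1 sand=2

Derivation:
After 1 (gather 4 sand): sand=4
After 2 (gather 1 resin): resin=1 sand=4
After 3 (consume 1 resin): sand=4
After 4 (gather 6 iron): iron=6 sand=4
After 5 (consume 2 sand): iron=6 sand=2
After 6 (gather 11 quartz): iron=6 quartz=11 sand=2
After 7 (craft plank): iron=6 plank=1 quartz=9 sand=2
After 8 (craft plank): iron=6 plank=2 quartz=7 sand=2
After 9 (craft plank): iron=6 plank=3 quartz=5 sand=2
After 10 (craft plank): iron=6 plank=4 quartz=3 sand=2
After 11 (craft plank): iron=6 plank=5 quartz=1 sand=2
After 12 (consume 1 plank): iron=6 plank=4 quartz=1 sand=2
After 13 (gather 2 quartz): iron=6 plank=4 quartz=3 sand=2
After 14 (craft plank): iron=6 plank=5 quartz=1 sand=2
After 15 (gather 5 resin): iron=6 plank=5 quartz=1 resin=5 sand=2
After 16 (gather 8 quartz): iron=6 plank=5 quartz=9 resin=5 sand=2
After 17 (consume 3 quartz): iron=6 plank=5 quartz=6 resin=5 sand=2
After 18 (gather 1 iron): iron=7 plank=5 quartz=6 resin=5 sand=2
After 19 (craft plank): iron=7 plank=6 quartz=4 resin=5 sand=2
After 20 (craft barrel): barrel=2 iron=7 plank=6 quartz=4 resin=1 sand=2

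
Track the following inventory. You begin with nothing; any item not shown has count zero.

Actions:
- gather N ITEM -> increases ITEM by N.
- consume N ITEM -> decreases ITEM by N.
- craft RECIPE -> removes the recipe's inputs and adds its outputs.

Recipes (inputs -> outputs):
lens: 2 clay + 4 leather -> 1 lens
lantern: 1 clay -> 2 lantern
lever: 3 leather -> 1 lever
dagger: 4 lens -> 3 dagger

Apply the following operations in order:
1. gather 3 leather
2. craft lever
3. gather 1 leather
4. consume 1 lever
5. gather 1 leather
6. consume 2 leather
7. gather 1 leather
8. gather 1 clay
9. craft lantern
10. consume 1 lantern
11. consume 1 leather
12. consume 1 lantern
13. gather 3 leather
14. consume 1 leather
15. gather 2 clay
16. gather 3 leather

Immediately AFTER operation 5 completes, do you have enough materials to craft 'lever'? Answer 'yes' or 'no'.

Answer: no

Derivation:
After 1 (gather 3 leather): leather=3
After 2 (craft lever): lever=1
After 3 (gather 1 leather): leather=1 lever=1
After 4 (consume 1 lever): leather=1
After 5 (gather 1 leather): leather=2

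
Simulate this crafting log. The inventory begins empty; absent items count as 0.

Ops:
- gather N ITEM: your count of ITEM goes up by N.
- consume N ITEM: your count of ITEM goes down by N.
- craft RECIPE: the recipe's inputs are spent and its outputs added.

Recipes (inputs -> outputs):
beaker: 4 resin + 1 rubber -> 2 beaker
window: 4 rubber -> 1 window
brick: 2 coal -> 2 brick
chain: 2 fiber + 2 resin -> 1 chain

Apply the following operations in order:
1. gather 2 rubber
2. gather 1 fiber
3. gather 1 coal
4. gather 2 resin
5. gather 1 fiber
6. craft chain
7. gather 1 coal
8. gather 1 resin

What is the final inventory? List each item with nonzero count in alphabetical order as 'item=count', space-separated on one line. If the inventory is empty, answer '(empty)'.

Answer: chain=1 coal=2 resin=1 rubber=2

Derivation:
After 1 (gather 2 rubber): rubber=2
After 2 (gather 1 fiber): fiber=1 rubber=2
After 3 (gather 1 coal): coal=1 fiber=1 rubber=2
After 4 (gather 2 resin): coal=1 fiber=1 resin=2 rubber=2
After 5 (gather 1 fiber): coal=1 fiber=2 resin=2 rubber=2
After 6 (craft chain): chain=1 coal=1 rubber=2
After 7 (gather 1 coal): chain=1 coal=2 rubber=2
After 8 (gather 1 resin): chain=1 coal=2 resin=1 rubber=2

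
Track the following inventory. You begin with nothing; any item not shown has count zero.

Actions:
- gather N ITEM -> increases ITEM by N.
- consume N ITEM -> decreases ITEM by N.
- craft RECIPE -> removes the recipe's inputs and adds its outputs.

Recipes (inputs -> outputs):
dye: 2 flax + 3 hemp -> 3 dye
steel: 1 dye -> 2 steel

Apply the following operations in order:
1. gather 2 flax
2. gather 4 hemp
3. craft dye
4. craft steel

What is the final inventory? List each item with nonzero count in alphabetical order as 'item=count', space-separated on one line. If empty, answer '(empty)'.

Answer: dye=2 hemp=1 steel=2

Derivation:
After 1 (gather 2 flax): flax=2
After 2 (gather 4 hemp): flax=2 hemp=4
After 3 (craft dye): dye=3 hemp=1
After 4 (craft steel): dye=2 hemp=1 steel=2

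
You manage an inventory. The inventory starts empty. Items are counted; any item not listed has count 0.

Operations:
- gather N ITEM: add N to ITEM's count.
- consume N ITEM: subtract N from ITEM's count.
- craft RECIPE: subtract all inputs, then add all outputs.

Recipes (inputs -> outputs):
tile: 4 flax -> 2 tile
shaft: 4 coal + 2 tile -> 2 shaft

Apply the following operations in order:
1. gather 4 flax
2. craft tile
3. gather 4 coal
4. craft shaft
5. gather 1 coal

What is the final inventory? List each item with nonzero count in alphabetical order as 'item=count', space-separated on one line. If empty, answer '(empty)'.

After 1 (gather 4 flax): flax=4
After 2 (craft tile): tile=2
After 3 (gather 4 coal): coal=4 tile=2
After 4 (craft shaft): shaft=2
After 5 (gather 1 coal): coal=1 shaft=2

Answer: coal=1 shaft=2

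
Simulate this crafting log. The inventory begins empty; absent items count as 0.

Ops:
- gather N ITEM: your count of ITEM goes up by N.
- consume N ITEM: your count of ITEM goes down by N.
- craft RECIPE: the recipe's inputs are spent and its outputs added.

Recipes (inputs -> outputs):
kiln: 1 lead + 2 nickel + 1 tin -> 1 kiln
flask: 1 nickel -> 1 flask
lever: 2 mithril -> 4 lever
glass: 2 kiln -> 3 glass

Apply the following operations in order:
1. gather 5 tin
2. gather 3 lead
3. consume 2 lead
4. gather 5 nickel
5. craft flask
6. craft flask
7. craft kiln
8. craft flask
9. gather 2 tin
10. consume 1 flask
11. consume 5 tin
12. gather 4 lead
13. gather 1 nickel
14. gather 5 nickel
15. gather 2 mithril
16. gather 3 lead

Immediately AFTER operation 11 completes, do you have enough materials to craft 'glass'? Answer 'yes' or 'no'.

After 1 (gather 5 tin): tin=5
After 2 (gather 3 lead): lead=3 tin=5
After 3 (consume 2 lead): lead=1 tin=5
After 4 (gather 5 nickel): lead=1 nickel=5 tin=5
After 5 (craft flask): flask=1 lead=1 nickel=4 tin=5
After 6 (craft flask): flask=2 lead=1 nickel=3 tin=5
After 7 (craft kiln): flask=2 kiln=1 nickel=1 tin=4
After 8 (craft flask): flask=3 kiln=1 tin=4
After 9 (gather 2 tin): flask=3 kiln=1 tin=6
After 10 (consume 1 flask): flask=2 kiln=1 tin=6
After 11 (consume 5 tin): flask=2 kiln=1 tin=1

Answer: no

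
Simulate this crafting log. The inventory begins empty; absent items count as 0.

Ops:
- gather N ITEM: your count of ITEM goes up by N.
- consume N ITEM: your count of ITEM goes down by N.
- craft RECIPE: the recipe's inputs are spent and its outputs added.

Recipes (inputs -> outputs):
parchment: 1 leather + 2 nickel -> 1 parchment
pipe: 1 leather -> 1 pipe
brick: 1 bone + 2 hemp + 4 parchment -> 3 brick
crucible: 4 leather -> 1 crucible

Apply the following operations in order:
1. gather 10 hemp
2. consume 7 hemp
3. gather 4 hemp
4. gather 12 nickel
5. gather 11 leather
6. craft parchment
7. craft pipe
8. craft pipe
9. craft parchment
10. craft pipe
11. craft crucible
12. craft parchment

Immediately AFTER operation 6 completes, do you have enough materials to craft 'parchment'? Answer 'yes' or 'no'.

Answer: yes

Derivation:
After 1 (gather 10 hemp): hemp=10
After 2 (consume 7 hemp): hemp=3
After 3 (gather 4 hemp): hemp=7
After 4 (gather 12 nickel): hemp=7 nickel=12
After 5 (gather 11 leather): hemp=7 leather=11 nickel=12
After 6 (craft parchment): hemp=7 leather=10 nickel=10 parchment=1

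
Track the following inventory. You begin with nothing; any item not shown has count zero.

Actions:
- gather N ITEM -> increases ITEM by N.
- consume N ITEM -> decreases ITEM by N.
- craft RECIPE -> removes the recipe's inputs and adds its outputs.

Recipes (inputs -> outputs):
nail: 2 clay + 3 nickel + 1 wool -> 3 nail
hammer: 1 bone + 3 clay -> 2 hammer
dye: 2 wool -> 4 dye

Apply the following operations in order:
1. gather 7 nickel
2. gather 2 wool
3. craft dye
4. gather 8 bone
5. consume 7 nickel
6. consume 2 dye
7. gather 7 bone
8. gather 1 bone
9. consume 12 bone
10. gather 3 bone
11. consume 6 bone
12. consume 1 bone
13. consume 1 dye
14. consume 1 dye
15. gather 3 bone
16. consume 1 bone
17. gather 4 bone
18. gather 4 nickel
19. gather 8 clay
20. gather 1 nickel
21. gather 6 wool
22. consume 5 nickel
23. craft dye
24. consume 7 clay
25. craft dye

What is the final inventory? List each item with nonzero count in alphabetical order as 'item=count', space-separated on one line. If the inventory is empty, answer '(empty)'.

Answer: bone=6 clay=1 dye=8 wool=2

Derivation:
After 1 (gather 7 nickel): nickel=7
After 2 (gather 2 wool): nickel=7 wool=2
After 3 (craft dye): dye=4 nickel=7
After 4 (gather 8 bone): bone=8 dye=4 nickel=7
After 5 (consume 7 nickel): bone=8 dye=4
After 6 (consume 2 dye): bone=8 dye=2
After 7 (gather 7 bone): bone=15 dye=2
After 8 (gather 1 bone): bone=16 dye=2
After 9 (consume 12 bone): bone=4 dye=2
After 10 (gather 3 bone): bone=7 dye=2
After 11 (consume 6 bone): bone=1 dye=2
After 12 (consume 1 bone): dye=2
After 13 (consume 1 dye): dye=1
After 14 (consume 1 dye): (empty)
After 15 (gather 3 bone): bone=3
After 16 (consume 1 bone): bone=2
After 17 (gather 4 bone): bone=6
After 18 (gather 4 nickel): bone=6 nickel=4
After 19 (gather 8 clay): bone=6 clay=8 nickel=4
After 20 (gather 1 nickel): bone=6 clay=8 nickel=5
After 21 (gather 6 wool): bone=6 clay=8 nickel=5 wool=6
After 22 (consume 5 nickel): bone=6 clay=8 wool=6
After 23 (craft dye): bone=6 clay=8 dye=4 wool=4
After 24 (consume 7 clay): bone=6 clay=1 dye=4 wool=4
After 25 (craft dye): bone=6 clay=1 dye=8 wool=2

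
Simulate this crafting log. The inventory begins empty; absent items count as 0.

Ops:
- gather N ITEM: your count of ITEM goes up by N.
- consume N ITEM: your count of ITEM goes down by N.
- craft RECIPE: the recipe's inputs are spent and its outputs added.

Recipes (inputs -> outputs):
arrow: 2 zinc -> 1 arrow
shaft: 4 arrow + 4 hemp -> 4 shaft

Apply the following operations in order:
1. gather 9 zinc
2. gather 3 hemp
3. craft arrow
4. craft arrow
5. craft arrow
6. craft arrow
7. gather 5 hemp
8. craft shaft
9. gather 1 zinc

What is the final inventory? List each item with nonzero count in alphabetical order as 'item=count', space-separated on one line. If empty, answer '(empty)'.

After 1 (gather 9 zinc): zinc=9
After 2 (gather 3 hemp): hemp=3 zinc=9
After 3 (craft arrow): arrow=1 hemp=3 zinc=7
After 4 (craft arrow): arrow=2 hemp=3 zinc=5
After 5 (craft arrow): arrow=3 hemp=3 zinc=3
After 6 (craft arrow): arrow=4 hemp=3 zinc=1
After 7 (gather 5 hemp): arrow=4 hemp=8 zinc=1
After 8 (craft shaft): hemp=4 shaft=4 zinc=1
After 9 (gather 1 zinc): hemp=4 shaft=4 zinc=2

Answer: hemp=4 shaft=4 zinc=2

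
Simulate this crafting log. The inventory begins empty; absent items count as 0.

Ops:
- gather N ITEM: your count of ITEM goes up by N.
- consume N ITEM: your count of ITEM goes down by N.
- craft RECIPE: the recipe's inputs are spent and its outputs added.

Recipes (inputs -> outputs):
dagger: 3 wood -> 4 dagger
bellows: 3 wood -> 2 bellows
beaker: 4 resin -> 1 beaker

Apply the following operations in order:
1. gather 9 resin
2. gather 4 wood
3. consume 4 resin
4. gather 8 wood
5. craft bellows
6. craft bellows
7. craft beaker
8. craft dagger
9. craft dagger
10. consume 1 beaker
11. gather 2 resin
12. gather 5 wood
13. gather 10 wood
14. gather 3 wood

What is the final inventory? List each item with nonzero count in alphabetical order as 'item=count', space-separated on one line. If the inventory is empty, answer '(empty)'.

Answer: bellows=4 dagger=8 resin=3 wood=18

Derivation:
After 1 (gather 9 resin): resin=9
After 2 (gather 4 wood): resin=9 wood=4
After 3 (consume 4 resin): resin=5 wood=4
After 4 (gather 8 wood): resin=5 wood=12
After 5 (craft bellows): bellows=2 resin=5 wood=9
After 6 (craft bellows): bellows=4 resin=5 wood=6
After 7 (craft beaker): beaker=1 bellows=4 resin=1 wood=6
After 8 (craft dagger): beaker=1 bellows=4 dagger=4 resin=1 wood=3
After 9 (craft dagger): beaker=1 bellows=4 dagger=8 resin=1
After 10 (consume 1 beaker): bellows=4 dagger=8 resin=1
After 11 (gather 2 resin): bellows=4 dagger=8 resin=3
After 12 (gather 5 wood): bellows=4 dagger=8 resin=3 wood=5
After 13 (gather 10 wood): bellows=4 dagger=8 resin=3 wood=15
After 14 (gather 3 wood): bellows=4 dagger=8 resin=3 wood=18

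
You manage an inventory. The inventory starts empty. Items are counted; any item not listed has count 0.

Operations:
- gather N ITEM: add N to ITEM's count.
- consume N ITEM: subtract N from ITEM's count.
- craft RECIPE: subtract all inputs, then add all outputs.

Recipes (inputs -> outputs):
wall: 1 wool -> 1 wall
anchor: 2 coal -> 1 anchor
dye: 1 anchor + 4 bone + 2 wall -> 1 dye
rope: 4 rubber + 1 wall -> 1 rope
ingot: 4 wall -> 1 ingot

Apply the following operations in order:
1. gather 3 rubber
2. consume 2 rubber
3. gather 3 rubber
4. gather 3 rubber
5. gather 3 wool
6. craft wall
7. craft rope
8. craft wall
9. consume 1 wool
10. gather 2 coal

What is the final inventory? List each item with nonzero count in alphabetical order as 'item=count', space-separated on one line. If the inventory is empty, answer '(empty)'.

Answer: coal=2 rope=1 rubber=3 wall=1

Derivation:
After 1 (gather 3 rubber): rubber=3
After 2 (consume 2 rubber): rubber=1
After 3 (gather 3 rubber): rubber=4
After 4 (gather 3 rubber): rubber=7
After 5 (gather 3 wool): rubber=7 wool=3
After 6 (craft wall): rubber=7 wall=1 wool=2
After 7 (craft rope): rope=1 rubber=3 wool=2
After 8 (craft wall): rope=1 rubber=3 wall=1 wool=1
After 9 (consume 1 wool): rope=1 rubber=3 wall=1
After 10 (gather 2 coal): coal=2 rope=1 rubber=3 wall=1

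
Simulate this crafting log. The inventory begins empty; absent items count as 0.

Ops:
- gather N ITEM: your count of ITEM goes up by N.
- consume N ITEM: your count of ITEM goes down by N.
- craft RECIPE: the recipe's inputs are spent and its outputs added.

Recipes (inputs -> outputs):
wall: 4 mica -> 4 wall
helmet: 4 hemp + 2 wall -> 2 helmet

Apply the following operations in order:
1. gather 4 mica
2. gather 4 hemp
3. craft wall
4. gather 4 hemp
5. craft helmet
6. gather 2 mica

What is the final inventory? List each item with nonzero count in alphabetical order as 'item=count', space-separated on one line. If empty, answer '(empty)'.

Answer: helmet=2 hemp=4 mica=2 wall=2

Derivation:
After 1 (gather 4 mica): mica=4
After 2 (gather 4 hemp): hemp=4 mica=4
After 3 (craft wall): hemp=4 wall=4
After 4 (gather 4 hemp): hemp=8 wall=4
After 5 (craft helmet): helmet=2 hemp=4 wall=2
After 6 (gather 2 mica): helmet=2 hemp=4 mica=2 wall=2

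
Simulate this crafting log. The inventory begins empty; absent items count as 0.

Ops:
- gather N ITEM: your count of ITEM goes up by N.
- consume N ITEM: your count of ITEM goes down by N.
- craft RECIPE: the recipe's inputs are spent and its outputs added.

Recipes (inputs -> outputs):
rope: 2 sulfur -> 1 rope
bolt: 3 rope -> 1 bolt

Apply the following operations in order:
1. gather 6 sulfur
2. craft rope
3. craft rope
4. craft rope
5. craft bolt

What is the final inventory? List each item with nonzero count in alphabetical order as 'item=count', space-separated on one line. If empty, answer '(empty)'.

After 1 (gather 6 sulfur): sulfur=6
After 2 (craft rope): rope=1 sulfur=4
After 3 (craft rope): rope=2 sulfur=2
After 4 (craft rope): rope=3
After 5 (craft bolt): bolt=1

Answer: bolt=1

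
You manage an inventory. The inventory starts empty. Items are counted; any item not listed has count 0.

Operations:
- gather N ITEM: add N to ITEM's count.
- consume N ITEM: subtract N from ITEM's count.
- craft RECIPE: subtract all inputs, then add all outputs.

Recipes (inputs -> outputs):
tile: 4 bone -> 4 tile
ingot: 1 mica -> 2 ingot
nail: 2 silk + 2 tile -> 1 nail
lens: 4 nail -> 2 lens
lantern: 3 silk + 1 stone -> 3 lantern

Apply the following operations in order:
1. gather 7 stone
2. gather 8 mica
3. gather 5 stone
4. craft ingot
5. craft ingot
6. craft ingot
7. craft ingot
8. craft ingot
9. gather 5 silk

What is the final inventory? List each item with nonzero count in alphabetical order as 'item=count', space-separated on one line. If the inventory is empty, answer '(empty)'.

After 1 (gather 7 stone): stone=7
After 2 (gather 8 mica): mica=8 stone=7
After 3 (gather 5 stone): mica=8 stone=12
After 4 (craft ingot): ingot=2 mica=7 stone=12
After 5 (craft ingot): ingot=4 mica=6 stone=12
After 6 (craft ingot): ingot=6 mica=5 stone=12
After 7 (craft ingot): ingot=8 mica=4 stone=12
After 8 (craft ingot): ingot=10 mica=3 stone=12
After 9 (gather 5 silk): ingot=10 mica=3 silk=5 stone=12

Answer: ingot=10 mica=3 silk=5 stone=12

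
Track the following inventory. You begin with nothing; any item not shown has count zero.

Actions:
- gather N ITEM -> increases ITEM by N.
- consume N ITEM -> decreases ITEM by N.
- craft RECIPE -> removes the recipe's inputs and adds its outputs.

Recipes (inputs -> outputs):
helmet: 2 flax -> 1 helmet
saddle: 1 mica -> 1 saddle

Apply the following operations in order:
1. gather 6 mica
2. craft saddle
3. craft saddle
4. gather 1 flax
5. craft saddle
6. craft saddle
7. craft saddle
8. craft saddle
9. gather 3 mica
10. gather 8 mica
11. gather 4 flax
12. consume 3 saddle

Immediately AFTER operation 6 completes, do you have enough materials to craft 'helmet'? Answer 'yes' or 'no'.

Answer: no

Derivation:
After 1 (gather 6 mica): mica=6
After 2 (craft saddle): mica=5 saddle=1
After 3 (craft saddle): mica=4 saddle=2
After 4 (gather 1 flax): flax=1 mica=4 saddle=2
After 5 (craft saddle): flax=1 mica=3 saddle=3
After 6 (craft saddle): flax=1 mica=2 saddle=4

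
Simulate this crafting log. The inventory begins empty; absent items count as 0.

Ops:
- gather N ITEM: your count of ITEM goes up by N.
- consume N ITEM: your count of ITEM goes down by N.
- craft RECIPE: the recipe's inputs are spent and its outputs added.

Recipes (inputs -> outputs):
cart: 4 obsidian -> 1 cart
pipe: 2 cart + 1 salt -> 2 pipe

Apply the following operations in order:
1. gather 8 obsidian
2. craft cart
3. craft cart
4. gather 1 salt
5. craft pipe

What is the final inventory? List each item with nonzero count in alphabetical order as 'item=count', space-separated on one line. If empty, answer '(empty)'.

After 1 (gather 8 obsidian): obsidian=8
After 2 (craft cart): cart=1 obsidian=4
After 3 (craft cart): cart=2
After 4 (gather 1 salt): cart=2 salt=1
After 5 (craft pipe): pipe=2

Answer: pipe=2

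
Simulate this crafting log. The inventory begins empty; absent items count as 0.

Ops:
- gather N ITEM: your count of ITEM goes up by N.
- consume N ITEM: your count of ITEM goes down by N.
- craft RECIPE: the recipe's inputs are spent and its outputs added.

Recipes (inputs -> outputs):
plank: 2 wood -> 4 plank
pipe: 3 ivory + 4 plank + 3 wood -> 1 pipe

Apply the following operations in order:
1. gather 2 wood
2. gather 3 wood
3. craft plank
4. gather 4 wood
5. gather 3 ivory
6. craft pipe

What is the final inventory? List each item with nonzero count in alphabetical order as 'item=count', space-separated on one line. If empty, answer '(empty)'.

After 1 (gather 2 wood): wood=2
After 2 (gather 3 wood): wood=5
After 3 (craft plank): plank=4 wood=3
After 4 (gather 4 wood): plank=4 wood=7
After 5 (gather 3 ivory): ivory=3 plank=4 wood=7
After 6 (craft pipe): pipe=1 wood=4

Answer: pipe=1 wood=4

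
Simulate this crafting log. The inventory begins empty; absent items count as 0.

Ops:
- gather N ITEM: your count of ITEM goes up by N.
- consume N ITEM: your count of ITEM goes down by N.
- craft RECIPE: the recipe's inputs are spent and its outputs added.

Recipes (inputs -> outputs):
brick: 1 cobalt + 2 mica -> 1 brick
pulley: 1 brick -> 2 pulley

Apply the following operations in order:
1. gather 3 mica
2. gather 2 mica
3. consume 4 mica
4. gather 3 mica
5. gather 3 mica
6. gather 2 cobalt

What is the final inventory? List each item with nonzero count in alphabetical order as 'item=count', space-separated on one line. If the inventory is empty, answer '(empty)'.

After 1 (gather 3 mica): mica=3
After 2 (gather 2 mica): mica=5
After 3 (consume 4 mica): mica=1
After 4 (gather 3 mica): mica=4
After 5 (gather 3 mica): mica=7
After 6 (gather 2 cobalt): cobalt=2 mica=7

Answer: cobalt=2 mica=7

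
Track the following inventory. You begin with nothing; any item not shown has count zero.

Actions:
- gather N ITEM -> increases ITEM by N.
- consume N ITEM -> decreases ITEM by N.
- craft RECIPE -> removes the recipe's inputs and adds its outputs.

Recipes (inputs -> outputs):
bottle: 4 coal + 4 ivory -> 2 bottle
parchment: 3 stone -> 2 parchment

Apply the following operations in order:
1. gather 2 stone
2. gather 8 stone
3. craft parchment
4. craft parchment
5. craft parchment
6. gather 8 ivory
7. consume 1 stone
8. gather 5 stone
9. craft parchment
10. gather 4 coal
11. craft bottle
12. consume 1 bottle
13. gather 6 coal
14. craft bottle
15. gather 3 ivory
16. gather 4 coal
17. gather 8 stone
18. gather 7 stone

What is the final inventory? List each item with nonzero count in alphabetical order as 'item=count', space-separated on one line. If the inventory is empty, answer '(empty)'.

Answer: bottle=3 coal=6 ivory=3 parchment=8 stone=17

Derivation:
After 1 (gather 2 stone): stone=2
After 2 (gather 8 stone): stone=10
After 3 (craft parchment): parchment=2 stone=7
After 4 (craft parchment): parchment=4 stone=4
After 5 (craft parchment): parchment=6 stone=1
After 6 (gather 8 ivory): ivory=8 parchment=6 stone=1
After 7 (consume 1 stone): ivory=8 parchment=6
After 8 (gather 5 stone): ivory=8 parchment=6 stone=5
After 9 (craft parchment): ivory=8 parchment=8 stone=2
After 10 (gather 4 coal): coal=4 ivory=8 parchment=8 stone=2
After 11 (craft bottle): bottle=2 ivory=4 parchment=8 stone=2
After 12 (consume 1 bottle): bottle=1 ivory=4 parchment=8 stone=2
After 13 (gather 6 coal): bottle=1 coal=6 ivory=4 parchment=8 stone=2
After 14 (craft bottle): bottle=3 coal=2 parchment=8 stone=2
After 15 (gather 3 ivory): bottle=3 coal=2 ivory=3 parchment=8 stone=2
After 16 (gather 4 coal): bottle=3 coal=6 ivory=3 parchment=8 stone=2
After 17 (gather 8 stone): bottle=3 coal=6 ivory=3 parchment=8 stone=10
After 18 (gather 7 stone): bottle=3 coal=6 ivory=3 parchment=8 stone=17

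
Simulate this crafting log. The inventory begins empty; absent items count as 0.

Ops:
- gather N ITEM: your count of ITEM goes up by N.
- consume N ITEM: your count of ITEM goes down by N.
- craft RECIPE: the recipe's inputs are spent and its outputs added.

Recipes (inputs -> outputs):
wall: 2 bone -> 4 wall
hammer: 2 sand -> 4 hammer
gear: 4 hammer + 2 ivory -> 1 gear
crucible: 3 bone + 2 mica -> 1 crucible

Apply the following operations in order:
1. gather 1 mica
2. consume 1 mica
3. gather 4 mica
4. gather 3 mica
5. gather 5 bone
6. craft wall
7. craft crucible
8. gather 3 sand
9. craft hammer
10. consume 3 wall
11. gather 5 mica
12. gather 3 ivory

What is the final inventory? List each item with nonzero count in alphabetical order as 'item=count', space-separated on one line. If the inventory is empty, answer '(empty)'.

After 1 (gather 1 mica): mica=1
After 2 (consume 1 mica): (empty)
After 3 (gather 4 mica): mica=4
After 4 (gather 3 mica): mica=7
After 5 (gather 5 bone): bone=5 mica=7
After 6 (craft wall): bone=3 mica=7 wall=4
After 7 (craft crucible): crucible=1 mica=5 wall=4
After 8 (gather 3 sand): crucible=1 mica=5 sand=3 wall=4
After 9 (craft hammer): crucible=1 hammer=4 mica=5 sand=1 wall=4
After 10 (consume 3 wall): crucible=1 hammer=4 mica=5 sand=1 wall=1
After 11 (gather 5 mica): crucible=1 hammer=4 mica=10 sand=1 wall=1
After 12 (gather 3 ivory): crucible=1 hammer=4 ivory=3 mica=10 sand=1 wall=1

Answer: crucible=1 hammer=4 ivory=3 mica=10 sand=1 wall=1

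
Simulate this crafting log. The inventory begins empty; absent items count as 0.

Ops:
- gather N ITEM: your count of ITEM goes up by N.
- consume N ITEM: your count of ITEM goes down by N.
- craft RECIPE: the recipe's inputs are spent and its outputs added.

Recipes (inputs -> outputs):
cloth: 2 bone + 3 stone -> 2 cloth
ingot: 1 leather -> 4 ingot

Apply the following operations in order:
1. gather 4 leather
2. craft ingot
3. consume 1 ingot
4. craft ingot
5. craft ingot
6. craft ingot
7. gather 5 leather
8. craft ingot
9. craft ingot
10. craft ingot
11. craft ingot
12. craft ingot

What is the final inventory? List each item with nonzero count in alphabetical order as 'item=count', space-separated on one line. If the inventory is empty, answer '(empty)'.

After 1 (gather 4 leather): leather=4
After 2 (craft ingot): ingot=4 leather=3
After 3 (consume 1 ingot): ingot=3 leather=3
After 4 (craft ingot): ingot=7 leather=2
After 5 (craft ingot): ingot=11 leather=1
After 6 (craft ingot): ingot=15
After 7 (gather 5 leather): ingot=15 leather=5
After 8 (craft ingot): ingot=19 leather=4
After 9 (craft ingot): ingot=23 leather=3
After 10 (craft ingot): ingot=27 leather=2
After 11 (craft ingot): ingot=31 leather=1
After 12 (craft ingot): ingot=35

Answer: ingot=35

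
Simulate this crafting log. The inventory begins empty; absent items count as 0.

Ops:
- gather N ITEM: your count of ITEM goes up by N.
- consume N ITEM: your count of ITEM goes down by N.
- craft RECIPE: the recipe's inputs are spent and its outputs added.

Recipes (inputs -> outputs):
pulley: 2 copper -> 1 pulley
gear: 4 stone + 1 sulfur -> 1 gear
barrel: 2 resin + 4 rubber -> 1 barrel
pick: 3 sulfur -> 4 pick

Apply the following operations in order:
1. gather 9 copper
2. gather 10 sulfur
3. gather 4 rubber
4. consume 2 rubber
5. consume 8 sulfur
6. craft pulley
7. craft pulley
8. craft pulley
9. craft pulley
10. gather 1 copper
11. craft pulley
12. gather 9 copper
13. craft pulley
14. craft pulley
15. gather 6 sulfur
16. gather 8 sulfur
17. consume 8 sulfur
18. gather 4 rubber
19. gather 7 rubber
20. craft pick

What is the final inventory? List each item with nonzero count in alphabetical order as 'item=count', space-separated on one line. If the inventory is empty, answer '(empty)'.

Answer: copper=5 pick=4 pulley=7 rubber=13 sulfur=5

Derivation:
After 1 (gather 9 copper): copper=9
After 2 (gather 10 sulfur): copper=9 sulfur=10
After 3 (gather 4 rubber): copper=9 rubber=4 sulfur=10
After 4 (consume 2 rubber): copper=9 rubber=2 sulfur=10
After 5 (consume 8 sulfur): copper=9 rubber=2 sulfur=2
After 6 (craft pulley): copper=7 pulley=1 rubber=2 sulfur=2
After 7 (craft pulley): copper=5 pulley=2 rubber=2 sulfur=2
After 8 (craft pulley): copper=3 pulley=3 rubber=2 sulfur=2
After 9 (craft pulley): copper=1 pulley=4 rubber=2 sulfur=2
After 10 (gather 1 copper): copper=2 pulley=4 rubber=2 sulfur=2
After 11 (craft pulley): pulley=5 rubber=2 sulfur=2
After 12 (gather 9 copper): copper=9 pulley=5 rubber=2 sulfur=2
After 13 (craft pulley): copper=7 pulley=6 rubber=2 sulfur=2
After 14 (craft pulley): copper=5 pulley=7 rubber=2 sulfur=2
After 15 (gather 6 sulfur): copper=5 pulley=7 rubber=2 sulfur=8
After 16 (gather 8 sulfur): copper=5 pulley=7 rubber=2 sulfur=16
After 17 (consume 8 sulfur): copper=5 pulley=7 rubber=2 sulfur=8
After 18 (gather 4 rubber): copper=5 pulley=7 rubber=6 sulfur=8
After 19 (gather 7 rubber): copper=5 pulley=7 rubber=13 sulfur=8
After 20 (craft pick): copper=5 pick=4 pulley=7 rubber=13 sulfur=5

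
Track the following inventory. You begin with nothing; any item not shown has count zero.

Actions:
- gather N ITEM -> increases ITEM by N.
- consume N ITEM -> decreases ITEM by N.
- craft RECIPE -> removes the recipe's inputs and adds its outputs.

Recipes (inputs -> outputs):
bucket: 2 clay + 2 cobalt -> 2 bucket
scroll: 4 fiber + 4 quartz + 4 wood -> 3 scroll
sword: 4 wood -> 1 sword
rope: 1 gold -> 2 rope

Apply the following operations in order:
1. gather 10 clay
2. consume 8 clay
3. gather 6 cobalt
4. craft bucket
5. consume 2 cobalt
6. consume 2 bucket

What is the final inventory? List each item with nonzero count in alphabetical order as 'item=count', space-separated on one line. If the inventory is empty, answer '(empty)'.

After 1 (gather 10 clay): clay=10
After 2 (consume 8 clay): clay=2
After 3 (gather 6 cobalt): clay=2 cobalt=6
After 4 (craft bucket): bucket=2 cobalt=4
After 5 (consume 2 cobalt): bucket=2 cobalt=2
After 6 (consume 2 bucket): cobalt=2

Answer: cobalt=2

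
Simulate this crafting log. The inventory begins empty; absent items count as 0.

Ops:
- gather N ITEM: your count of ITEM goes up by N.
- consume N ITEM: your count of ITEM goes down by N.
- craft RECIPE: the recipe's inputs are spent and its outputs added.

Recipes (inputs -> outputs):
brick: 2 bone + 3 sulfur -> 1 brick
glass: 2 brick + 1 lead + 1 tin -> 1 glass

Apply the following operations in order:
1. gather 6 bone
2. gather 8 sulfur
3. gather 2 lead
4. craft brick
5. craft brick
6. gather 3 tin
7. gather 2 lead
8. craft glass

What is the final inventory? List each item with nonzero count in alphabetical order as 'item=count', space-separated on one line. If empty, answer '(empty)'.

After 1 (gather 6 bone): bone=6
After 2 (gather 8 sulfur): bone=6 sulfur=8
After 3 (gather 2 lead): bone=6 lead=2 sulfur=8
After 4 (craft brick): bone=4 brick=1 lead=2 sulfur=5
After 5 (craft brick): bone=2 brick=2 lead=2 sulfur=2
After 6 (gather 3 tin): bone=2 brick=2 lead=2 sulfur=2 tin=3
After 7 (gather 2 lead): bone=2 brick=2 lead=4 sulfur=2 tin=3
After 8 (craft glass): bone=2 glass=1 lead=3 sulfur=2 tin=2

Answer: bone=2 glass=1 lead=3 sulfur=2 tin=2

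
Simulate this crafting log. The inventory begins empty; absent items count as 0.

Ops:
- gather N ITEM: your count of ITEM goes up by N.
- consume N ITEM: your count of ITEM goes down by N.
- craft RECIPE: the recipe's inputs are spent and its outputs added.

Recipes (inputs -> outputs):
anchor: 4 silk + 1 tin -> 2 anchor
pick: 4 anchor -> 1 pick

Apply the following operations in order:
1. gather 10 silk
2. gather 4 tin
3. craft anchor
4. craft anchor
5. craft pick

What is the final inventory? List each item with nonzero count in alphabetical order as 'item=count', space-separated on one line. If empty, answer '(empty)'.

After 1 (gather 10 silk): silk=10
After 2 (gather 4 tin): silk=10 tin=4
After 3 (craft anchor): anchor=2 silk=6 tin=3
After 4 (craft anchor): anchor=4 silk=2 tin=2
After 5 (craft pick): pick=1 silk=2 tin=2

Answer: pick=1 silk=2 tin=2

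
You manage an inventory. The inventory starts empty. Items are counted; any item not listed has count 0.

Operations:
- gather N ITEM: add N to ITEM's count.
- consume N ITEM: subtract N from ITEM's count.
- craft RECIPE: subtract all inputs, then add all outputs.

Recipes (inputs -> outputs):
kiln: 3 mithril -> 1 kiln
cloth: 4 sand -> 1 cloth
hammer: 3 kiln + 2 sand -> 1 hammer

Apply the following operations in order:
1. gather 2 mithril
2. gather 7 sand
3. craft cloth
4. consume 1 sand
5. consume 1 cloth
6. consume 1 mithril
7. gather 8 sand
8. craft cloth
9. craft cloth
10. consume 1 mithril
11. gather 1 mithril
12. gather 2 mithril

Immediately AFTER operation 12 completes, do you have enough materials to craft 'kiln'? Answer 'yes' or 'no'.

After 1 (gather 2 mithril): mithril=2
After 2 (gather 7 sand): mithril=2 sand=7
After 3 (craft cloth): cloth=1 mithril=2 sand=3
After 4 (consume 1 sand): cloth=1 mithril=2 sand=2
After 5 (consume 1 cloth): mithril=2 sand=2
After 6 (consume 1 mithril): mithril=1 sand=2
After 7 (gather 8 sand): mithril=1 sand=10
After 8 (craft cloth): cloth=1 mithril=1 sand=6
After 9 (craft cloth): cloth=2 mithril=1 sand=2
After 10 (consume 1 mithril): cloth=2 sand=2
After 11 (gather 1 mithril): cloth=2 mithril=1 sand=2
After 12 (gather 2 mithril): cloth=2 mithril=3 sand=2

Answer: yes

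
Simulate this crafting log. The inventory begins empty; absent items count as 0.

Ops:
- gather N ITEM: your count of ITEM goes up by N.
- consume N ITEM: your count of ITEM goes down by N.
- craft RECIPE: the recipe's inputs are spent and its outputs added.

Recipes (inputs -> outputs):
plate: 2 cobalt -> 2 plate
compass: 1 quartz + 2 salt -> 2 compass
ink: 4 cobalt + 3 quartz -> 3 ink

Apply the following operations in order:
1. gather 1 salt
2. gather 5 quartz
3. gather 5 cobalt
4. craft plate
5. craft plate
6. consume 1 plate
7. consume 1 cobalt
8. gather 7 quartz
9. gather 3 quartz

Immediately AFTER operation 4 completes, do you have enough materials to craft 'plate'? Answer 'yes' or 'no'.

After 1 (gather 1 salt): salt=1
After 2 (gather 5 quartz): quartz=5 salt=1
After 3 (gather 5 cobalt): cobalt=5 quartz=5 salt=1
After 4 (craft plate): cobalt=3 plate=2 quartz=5 salt=1

Answer: yes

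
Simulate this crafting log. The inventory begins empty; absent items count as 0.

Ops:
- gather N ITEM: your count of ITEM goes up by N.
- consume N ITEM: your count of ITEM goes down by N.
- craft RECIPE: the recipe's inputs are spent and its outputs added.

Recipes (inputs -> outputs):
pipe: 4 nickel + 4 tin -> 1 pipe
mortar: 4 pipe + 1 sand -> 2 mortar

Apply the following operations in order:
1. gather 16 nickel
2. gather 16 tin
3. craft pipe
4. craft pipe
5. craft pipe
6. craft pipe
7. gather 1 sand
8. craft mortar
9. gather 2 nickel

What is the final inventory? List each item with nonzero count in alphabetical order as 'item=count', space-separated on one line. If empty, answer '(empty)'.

After 1 (gather 16 nickel): nickel=16
After 2 (gather 16 tin): nickel=16 tin=16
After 3 (craft pipe): nickel=12 pipe=1 tin=12
After 4 (craft pipe): nickel=8 pipe=2 tin=8
After 5 (craft pipe): nickel=4 pipe=3 tin=4
After 6 (craft pipe): pipe=4
After 7 (gather 1 sand): pipe=4 sand=1
After 8 (craft mortar): mortar=2
After 9 (gather 2 nickel): mortar=2 nickel=2

Answer: mortar=2 nickel=2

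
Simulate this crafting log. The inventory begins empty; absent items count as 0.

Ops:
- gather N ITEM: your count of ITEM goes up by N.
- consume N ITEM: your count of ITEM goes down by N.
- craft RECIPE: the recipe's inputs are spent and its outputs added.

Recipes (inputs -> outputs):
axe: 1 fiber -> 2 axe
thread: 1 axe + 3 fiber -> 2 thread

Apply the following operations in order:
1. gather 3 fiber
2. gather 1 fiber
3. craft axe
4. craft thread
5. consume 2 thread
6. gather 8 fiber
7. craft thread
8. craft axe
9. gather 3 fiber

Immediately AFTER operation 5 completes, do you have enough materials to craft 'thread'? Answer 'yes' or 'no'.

After 1 (gather 3 fiber): fiber=3
After 2 (gather 1 fiber): fiber=4
After 3 (craft axe): axe=2 fiber=3
After 4 (craft thread): axe=1 thread=2
After 5 (consume 2 thread): axe=1

Answer: no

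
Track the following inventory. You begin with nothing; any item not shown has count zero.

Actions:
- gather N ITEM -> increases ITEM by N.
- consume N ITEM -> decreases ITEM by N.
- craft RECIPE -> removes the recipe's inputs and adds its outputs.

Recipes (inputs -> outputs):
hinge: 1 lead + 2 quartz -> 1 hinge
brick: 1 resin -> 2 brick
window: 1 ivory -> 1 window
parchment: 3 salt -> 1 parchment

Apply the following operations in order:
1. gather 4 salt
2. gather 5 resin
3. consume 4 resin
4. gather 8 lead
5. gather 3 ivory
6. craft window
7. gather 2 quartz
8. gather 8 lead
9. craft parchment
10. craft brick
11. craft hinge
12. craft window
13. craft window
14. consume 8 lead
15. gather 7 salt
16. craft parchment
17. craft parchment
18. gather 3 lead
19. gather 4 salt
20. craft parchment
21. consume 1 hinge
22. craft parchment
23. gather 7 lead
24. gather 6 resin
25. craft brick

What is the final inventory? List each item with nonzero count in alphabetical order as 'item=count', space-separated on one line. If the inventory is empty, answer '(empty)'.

After 1 (gather 4 salt): salt=4
After 2 (gather 5 resin): resin=5 salt=4
After 3 (consume 4 resin): resin=1 salt=4
After 4 (gather 8 lead): lead=8 resin=1 salt=4
After 5 (gather 3 ivory): ivory=3 lead=8 resin=1 salt=4
After 6 (craft window): ivory=2 lead=8 resin=1 salt=4 window=1
After 7 (gather 2 quartz): ivory=2 lead=8 quartz=2 resin=1 salt=4 window=1
After 8 (gather 8 lead): ivory=2 lead=16 quartz=2 resin=1 salt=4 window=1
After 9 (craft parchment): ivory=2 lead=16 parchment=1 quartz=2 resin=1 salt=1 window=1
After 10 (craft brick): brick=2 ivory=2 lead=16 parchment=1 quartz=2 salt=1 window=1
After 11 (craft hinge): brick=2 hinge=1 ivory=2 lead=15 parchment=1 salt=1 window=1
After 12 (craft window): brick=2 hinge=1 ivory=1 lead=15 parchment=1 salt=1 window=2
After 13 (craft window): brick=2 hinge=1 lead=15 parchment=1 salt=1 window=3
After 14 (consume 8 lead): brick=2 hinge=1 lead=7 parchment=1 salt=1 window=3
After 15 (gather 7 salt): brick=2 hinge=1 lead=7 parchment=1 salt=8 window=3
After 16 (craft parchment): brick=2 hinge=1 lead=7 parchment=2 salt=5 window=3
After 17 (craft parchment): brick=2 hinge=1 lead=7 parchment=3 salt=2 window=3
After 18 (gather 3 lead): brick=2 hinge=1 lead=10 parchment=3 salt=2 window=3
After 19 (gather 4 salt): brick=2 hinge=1 lead=10 parchment=3 salt=6 window=3
After 20 (craft parchment): brick=2 hinge=1 lead=10 parchment=4 salt=3 window=3
After 21 (consume 1 hinge): brick=2 lead=10 parchment=4 salt=3 window=3
After 22 (craft parchment): brick=2 lead=10 parchment=5 window=3
After 23 (gather 7 lead): brick=2 lead=17 parchment=5 window=3
After 24 (gather 6 resin): brick=2 lead=17 parchment=5 resin=6 window=3
After 25 (craft brick): brick=4 lead=17 parchment=5 resin=5 window=3

Answer: brick=4 lead=17 parchment=5 resin=5 window=3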